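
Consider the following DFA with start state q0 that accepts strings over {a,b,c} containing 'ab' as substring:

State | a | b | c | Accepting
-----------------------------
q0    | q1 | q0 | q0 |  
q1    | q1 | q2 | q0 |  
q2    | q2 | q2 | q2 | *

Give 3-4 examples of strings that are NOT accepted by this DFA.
Any strings that end in a non-accepting state work; for example:
"acac": q0 → q1 → q0 → q1 → q0; q0 is not accepting → rejected
"bbaa": q0 → q0 → q0 → q1 → q1; q1 is not accepting → rejected
"caaa": q0 → q0 → q1 → q1 → q1; q1 is not accepting → rejected
"ccaa": q0 → q0 → q0 → q1 → q1; q1 is not accepting → rejected

Final answer: "acac", "bbaa", "caaa", "ccaa"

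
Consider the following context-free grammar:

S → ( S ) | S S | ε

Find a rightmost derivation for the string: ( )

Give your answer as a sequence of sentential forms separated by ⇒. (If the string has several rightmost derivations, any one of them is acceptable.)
Start with S.
Step 1: the rightmost non-terminal is S; apply S → ( S ):  ( S )
Step 2: the rightmost non-terminal is S; apply S → ε:  ( )

Final answer: S ⇒ ( S ) ⇒ ( )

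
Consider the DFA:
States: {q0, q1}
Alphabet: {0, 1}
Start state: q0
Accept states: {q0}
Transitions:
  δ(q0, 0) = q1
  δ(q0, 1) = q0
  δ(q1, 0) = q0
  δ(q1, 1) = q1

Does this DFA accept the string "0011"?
Processing string "0011":
  q0 --0--> q1
  q1 --0--> q0
  q0 --1--> q0
  q0 --1--> q0
Final state: q0
Accept states: {q0}
q0 is an accept state, so the string is accepted.

Final answer: Yes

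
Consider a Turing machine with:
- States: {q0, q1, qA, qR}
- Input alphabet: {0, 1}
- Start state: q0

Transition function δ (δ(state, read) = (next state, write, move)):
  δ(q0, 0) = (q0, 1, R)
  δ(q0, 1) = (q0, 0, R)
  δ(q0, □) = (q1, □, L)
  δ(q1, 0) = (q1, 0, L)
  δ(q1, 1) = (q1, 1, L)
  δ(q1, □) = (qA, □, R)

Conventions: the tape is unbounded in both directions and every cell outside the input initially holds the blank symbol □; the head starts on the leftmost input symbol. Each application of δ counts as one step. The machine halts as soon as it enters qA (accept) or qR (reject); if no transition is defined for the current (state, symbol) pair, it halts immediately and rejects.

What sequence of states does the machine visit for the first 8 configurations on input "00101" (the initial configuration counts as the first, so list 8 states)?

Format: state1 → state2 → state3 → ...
Step 0: [q0]00101 (head at position 0)
Step 1: δ(q0, 0) = (q0, 1, R)  ⊢  1[q0]0101 (head at position 1)
Step 2: δ(q0, 0) = (q0, 1, R)  ⊢  11[q0]101 (head at position 2)
Step 3: δ(q0, 1) = (q0, 0, R)  ⊢  110[q0]01 (head at position 3)
Step 4: δ(q0, 0) = (q0, 1, R)  ⊢  1101[q0]1 (head at position 4)
Step 5: δ(q0, 1) = (q0, 0, R)  ⊢  11010[q0]□ (head at position 5)
Step 6: δ(q0, □) = (q1, □, L)  ⊢  1101[q1]0□ (head at position 4)
Step 7: δ(q1, 0) = (q1, 0, L)  ⊢  110[q1]10□ (head at position 3)
Reading off the states of these 8 configurations: q0 → q0 → q0 → q0 → q0 → q0 → q1 → q1

Final answer: q0 → q0 → q0 → q0 → q0 → q0 → q1 → q1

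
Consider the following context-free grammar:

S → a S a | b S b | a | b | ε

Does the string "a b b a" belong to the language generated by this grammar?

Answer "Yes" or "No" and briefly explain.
A derivation exists: S ⇒ a S a ⇒ a b S b a ⇒ a b b a (using S → a S a, S → b S b, then S → ε).

Final answer: Yes - a valid derivation exists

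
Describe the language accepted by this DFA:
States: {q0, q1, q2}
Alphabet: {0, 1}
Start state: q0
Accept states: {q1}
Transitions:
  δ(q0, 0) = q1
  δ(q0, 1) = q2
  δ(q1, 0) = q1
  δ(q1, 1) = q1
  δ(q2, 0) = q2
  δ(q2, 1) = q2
Analyzing the DFA structure:
Start state: q0
Accept states: {q1}
Interpreting what each state remembers (checking against the transitions):
  q0: nothing has been read yet
  q1: the first symbol was 0
  q2: the first symbol was 1 (trap state)
  δ(q0, 0): in q0 (nothing has been read yet), after reading 0 we have: the first symbol was 0 → q1
  δ(q0, 1): in q0 (nothing has been read yet), after reading 1 we have: the first symbol was 1 (trap state) → q2
  δ(q1, 0): in q1 (the first symbol was 0), after reading 0 we have: the first symbol was 0 → q1
  δ(q1, 1): in q1 (the first symbol was 0), after reading 1 we have: the first symbol was 0 → q1
  δ(q2, 0): in q2 (the first symbol was 1 (trap state)), after reading 0 we have: the first symbol was 1 (trap state) → q2
  δ(q2, 1): in q2 (the first symbol was 1 (trap state)), after reading 1 we have: the first symbol was 1 (trap state) → q2
A string is accepted iff it ends in {q1}, i.e. the first symbol was 0.
Language: All binary strings starting with 0

Final answer: All binary strings starting with 0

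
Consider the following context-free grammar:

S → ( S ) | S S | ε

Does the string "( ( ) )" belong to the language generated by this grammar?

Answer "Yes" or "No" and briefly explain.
A derivation exists: S ⇒ ( S ) ⇒ ( ( S ) ) ⇒ ( ( ) ) (using S → ( S ) twice, then S → ε).

Final answer: Yes - a valid derivation exists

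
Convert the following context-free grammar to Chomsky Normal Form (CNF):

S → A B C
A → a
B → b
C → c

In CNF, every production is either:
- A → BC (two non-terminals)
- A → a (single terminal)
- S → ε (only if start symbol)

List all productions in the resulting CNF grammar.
The grammar has no ε-productions or unit productions to eliminate.
A → a is already in CNF (single terminal) – keep it.
B → b is already in CNF (single terminal) – keep it.
C → c is already in CNF (single terminal) – keep it.
S → A B C has 3 symbols on the right: break it into binary productions S → A X0, X0 → B C.
Resulting CNF grammar (5 productions): A → a; B → b; C → c; S → A X0; X0 → B C

Final answer: A → a; B → b; C → c; S → A X0; X0 → B C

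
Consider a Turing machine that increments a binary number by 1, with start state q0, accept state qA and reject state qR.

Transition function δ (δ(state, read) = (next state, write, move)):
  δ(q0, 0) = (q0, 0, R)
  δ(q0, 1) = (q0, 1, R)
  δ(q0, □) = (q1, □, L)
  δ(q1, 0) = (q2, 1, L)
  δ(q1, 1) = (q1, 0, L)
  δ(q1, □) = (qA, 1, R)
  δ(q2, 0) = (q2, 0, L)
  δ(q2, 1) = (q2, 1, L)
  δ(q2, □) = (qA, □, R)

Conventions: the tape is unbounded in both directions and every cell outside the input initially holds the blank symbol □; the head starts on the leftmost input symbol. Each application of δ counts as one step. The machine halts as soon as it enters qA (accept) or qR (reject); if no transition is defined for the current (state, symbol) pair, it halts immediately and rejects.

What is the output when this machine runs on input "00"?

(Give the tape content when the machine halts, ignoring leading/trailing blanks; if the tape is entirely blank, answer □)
Step 0: [q0]00 (head at position 0)
Step 1: δ(q0, 0) = (q0, 0, R)  ⊢  0[q0]0 (head at position 1)
Step 2: δ(q0, 0) = (q0, 0, R)  ⊢  00[q0]□ (head at position 2)
Step 3: δ(q0, □) = (q1, □, L)  ⊢  0[q1]0□ (head at position 1)
Step 4: δ(q1, 0) = (q2, 1, L)  ⊢  [q2]01□ (head at position 0)
Step 5: δ(q2, 0) = (q2, 0, L)  ⊢  [q2]□01□ (head at position -1)
Step 6: δ(q2, □) = (qA, □, R)  ⊢  □[qA]01□ (head at position 0)
The machine is in qA, so it halts and accepts.
Tape content when halted (ignoring surrounding blanks): 01

Final answer: Output: 01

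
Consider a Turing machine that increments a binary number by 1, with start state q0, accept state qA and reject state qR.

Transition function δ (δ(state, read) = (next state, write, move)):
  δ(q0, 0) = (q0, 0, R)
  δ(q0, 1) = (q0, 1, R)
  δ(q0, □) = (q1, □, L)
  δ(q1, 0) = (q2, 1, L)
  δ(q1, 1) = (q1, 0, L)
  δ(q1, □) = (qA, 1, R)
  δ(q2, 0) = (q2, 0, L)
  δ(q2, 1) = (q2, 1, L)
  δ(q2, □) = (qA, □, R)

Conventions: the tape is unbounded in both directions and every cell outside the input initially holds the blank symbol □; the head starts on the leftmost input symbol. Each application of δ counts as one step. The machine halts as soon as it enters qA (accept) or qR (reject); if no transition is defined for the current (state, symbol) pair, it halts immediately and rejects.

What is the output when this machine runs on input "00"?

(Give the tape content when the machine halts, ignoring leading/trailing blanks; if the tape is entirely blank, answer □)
Step 0: [q0]00 (head at position 0)
Step 1: δ(q0, 0) = (q0, 0, R)  ⊢  0[q0]0 (head at position 1)
Step 2: δ(q0, 0) = (q0, 0, R)  ⊢  00[q0]□ (head at position 2)
Step 3: δ(q0, □) = (q1, □, L)  ⊢  0[q1]0□ (head at position 1)
Step 4: δ(q1, 0) = (q2, 1, L)  ⊢  [q2]01□ (head at position 0)
Step 5: δ(q2, 0) = (q2, 0, L)  ⊢  [q2]□01□ (head at position -1)
Step 6: δ(q2, □) = (qA, □, R)  ⊢  □[qA]01□ (head at position 0)
The machine is in qA, so it halts and accepts.
Tape content when halted (ignoring surrounding blanks): 01

Final answer: Output: 01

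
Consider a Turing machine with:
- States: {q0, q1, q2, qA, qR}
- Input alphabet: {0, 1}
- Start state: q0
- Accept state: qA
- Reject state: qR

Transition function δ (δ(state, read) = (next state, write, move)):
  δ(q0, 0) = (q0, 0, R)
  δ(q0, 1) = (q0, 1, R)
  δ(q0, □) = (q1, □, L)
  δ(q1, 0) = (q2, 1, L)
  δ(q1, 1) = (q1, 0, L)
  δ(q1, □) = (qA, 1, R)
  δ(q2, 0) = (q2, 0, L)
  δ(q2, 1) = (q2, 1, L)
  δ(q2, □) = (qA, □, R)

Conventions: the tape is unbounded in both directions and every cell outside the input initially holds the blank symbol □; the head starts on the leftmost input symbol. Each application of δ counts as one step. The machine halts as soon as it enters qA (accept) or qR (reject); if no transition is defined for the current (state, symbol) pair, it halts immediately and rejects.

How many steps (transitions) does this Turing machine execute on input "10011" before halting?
Step 0: [q0]10011 (head at position 0)
Step 1: δ(q0, 1) = (q0, 1, R)  ⊢  1[q0]0011 (head at position 1)
Step 2: δ(q0, 0) = (q0, 0, R)  ⊢  10[q0]011 (head at position 2)
Step 3: δ(q0, 0) = (q0, 0, R)  ⊢  100[q0]11 (head at position 3)
Step 4: δ(q0, 1) = (q0, 1, R)  ⊢  1001[q0]1 (head at position 4)
Step 5: δ(q0, 1) = (q0, 1, R)  ⊢  10011[q0]□ (head at position 5)
Step 6: δ(q0, □) = (q1, □, L)  ⊢  1001[q1]1□ (head at position 4)
Step 7: δ(q1, 1) = (q1, 0, L)  ⊢  100[q1]10□ (head at position 3)
Step 8: δ(q1, 1) = (q1, 0, L)  ⊢  10[q1]000□ (head at position 2)
Step 9: δ(q1, 0) = (q2, 1, L)  ⊢  1[q2]0100□ (head at position 1)
Step 10: δ(q2, 0) = (q2, 0, L)  ⊢  [q2]10100□ (head at position 0)
Step 11: δ(q2, 1) = (q2, 1, L)  ⊢  [q2]□10100□ (head at position -1)
Step 12: δ(q2, □) = (qA, □, R)  ⊢  □[qA]10100□ (head at position 0)
The machine is in qA, so it halts and accepts.
Number of transitions executed: 12.

Final answer: 12 steps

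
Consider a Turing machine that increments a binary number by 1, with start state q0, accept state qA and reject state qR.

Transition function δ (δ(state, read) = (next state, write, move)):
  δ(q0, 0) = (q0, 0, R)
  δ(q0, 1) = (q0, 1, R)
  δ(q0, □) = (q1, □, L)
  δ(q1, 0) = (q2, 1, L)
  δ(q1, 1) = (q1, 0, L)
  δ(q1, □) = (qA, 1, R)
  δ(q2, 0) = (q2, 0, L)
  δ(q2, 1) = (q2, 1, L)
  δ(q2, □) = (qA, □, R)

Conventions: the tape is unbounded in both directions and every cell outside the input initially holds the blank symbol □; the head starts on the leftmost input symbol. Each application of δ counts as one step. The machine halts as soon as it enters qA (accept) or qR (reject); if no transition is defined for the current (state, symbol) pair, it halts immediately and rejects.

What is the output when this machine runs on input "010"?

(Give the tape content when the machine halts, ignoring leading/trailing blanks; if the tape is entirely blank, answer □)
Step 0: [q0]010 (head at position 0)
Step 1: δ(q0, 0) = (q0, 0, R)  ⊢  0[q0]10 (head at position 1)
Step 2: δ(q0, 1) = (q0, 1, R)  ⊢  01[q0]0 (head at position 2)
Step 3: δ(q0, 0) = (q0, 0, R)  ⊢  010[q0]□ (head at position 3)
Step 4: δ(q0, □) = (q1, □, L)  ⊢  01[q1]0□ (head at position 2)
Step 5: δ(q1, 0) = (q2, 1, L)  ⊢  0[q2]11□ (head at position 1)
Step 6: δ(q2, 1) = (q2, 1, L)  ⊢  [q2]011□ (head at position 0)
Step 7: δ(q2, 0) = (q2, 0, L)  ⊢  [q2]□011□ (head at position -1)
Step 8: δ(q2, □) = (qA, □, R)  ⊢  □[qA]011□ (head at position 0)
The machine is in qA, so it halts and accepts.
Tape content when halted (ignoring surrounding blanks): 011

Final answer: Output: 011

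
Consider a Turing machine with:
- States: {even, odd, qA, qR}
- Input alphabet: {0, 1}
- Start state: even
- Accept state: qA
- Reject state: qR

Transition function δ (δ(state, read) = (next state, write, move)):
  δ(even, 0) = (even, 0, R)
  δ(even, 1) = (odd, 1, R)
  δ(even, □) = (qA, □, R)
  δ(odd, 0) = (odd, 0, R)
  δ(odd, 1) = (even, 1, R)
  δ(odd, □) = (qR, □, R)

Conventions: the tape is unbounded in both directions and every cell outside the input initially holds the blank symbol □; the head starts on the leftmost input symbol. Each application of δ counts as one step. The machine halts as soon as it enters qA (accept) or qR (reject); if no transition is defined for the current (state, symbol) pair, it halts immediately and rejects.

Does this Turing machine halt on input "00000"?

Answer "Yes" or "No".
Step 0: [even]00000 (head at position 0)
Step 1: δ(even, 0) = (even, 0, R)  ⊢  0[even]0000 (head at position 1)
Step 2: δ(even, 0) = (even, 0, R)  ⊢  00[even]000 (head at position 2)
Step 3: δ(even, 0) = (even, 0, R)  ⊢  000[even]00 (head at position 3)
Step 4: δ(even, 0) = (even, 0, R)  ⊢  0000[even]0 (head at position 4)
Step 5: δ(even, 0) = (even, 0, R)  ⊢  00000[even]□ (head at position 5)
Step 6: δ(even, □) = (qA, □, R)  ⊢  00000□[qA]□ (head at position 6)
The machine is in qA, so it halts and accepts.
It halts after 6 steps.

Final answer: Yes - halts after 6 steps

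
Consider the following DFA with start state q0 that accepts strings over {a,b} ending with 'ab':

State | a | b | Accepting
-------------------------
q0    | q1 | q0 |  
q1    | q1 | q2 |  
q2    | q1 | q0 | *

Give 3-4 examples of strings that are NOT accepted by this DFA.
Any strings that end in a non-accepting state work; for example:
ε: q0; q0 is not accepting → rejected
"aaa": q0 → q1 → q1 → q1; q1 is not accepting → rejected
"bba": q0 → q0 → q0 → q1; q1 is not accepting → rejected
"bbb": q0 → q0 → q0 → q0; q0 is not accepting → rejected

Final answer: ε, "aaa", "bba", "bbb"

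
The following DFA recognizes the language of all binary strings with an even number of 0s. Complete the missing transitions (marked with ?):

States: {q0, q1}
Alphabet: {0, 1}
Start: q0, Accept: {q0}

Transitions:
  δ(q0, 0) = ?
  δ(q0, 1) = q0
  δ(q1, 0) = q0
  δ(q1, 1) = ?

What each state remembers (consistent with the given transitions and accept states):
  q0: an even number of 0s has been read so far
  q1: an odd number of 0s has been read so far
Filling in the missing entries:
  δ(q0, 0): in q0 (an even number of 0s has been read so far), after reading 0 we have: an odd number of 0s has been read so far → q1
  δ(q1, 1): in q1 (an odd number of 0s has been read so far), after reading 1 we have: an odd number of 0s has been read so far → q1

Final answer: δ(q0, 0) = q1; δ(q1, 1) = q1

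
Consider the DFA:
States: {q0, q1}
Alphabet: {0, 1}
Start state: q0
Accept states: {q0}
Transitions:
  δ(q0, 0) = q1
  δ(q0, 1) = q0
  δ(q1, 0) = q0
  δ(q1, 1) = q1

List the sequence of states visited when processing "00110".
Starting at q0
Read '0': q0 -> q1
Read '0': q1 -> q0
Read '1': q0 -> q0
Read '1': q0 -> q0
Read '0': q0 -> q1

Final answer: q0 -> q1 -> q0 -> q0 -> q0 -> q1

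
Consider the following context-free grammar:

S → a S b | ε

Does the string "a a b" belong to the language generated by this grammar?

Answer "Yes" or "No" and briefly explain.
Every derivation applies S → a S b some number n of times and then S → ε, producing a^n b^n with equally many a's and b's. The string a a b has two a's but only one b, so it cannot be derived.

Final answer: No - no valid derivation exists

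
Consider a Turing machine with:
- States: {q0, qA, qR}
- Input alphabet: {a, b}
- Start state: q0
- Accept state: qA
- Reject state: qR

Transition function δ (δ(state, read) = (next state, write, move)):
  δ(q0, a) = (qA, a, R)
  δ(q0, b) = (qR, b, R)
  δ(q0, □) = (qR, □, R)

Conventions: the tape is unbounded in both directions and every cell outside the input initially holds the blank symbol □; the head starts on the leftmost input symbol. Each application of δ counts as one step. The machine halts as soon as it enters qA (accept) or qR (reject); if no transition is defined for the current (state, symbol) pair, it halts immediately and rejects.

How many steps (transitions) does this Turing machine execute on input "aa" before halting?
Step 0: [q0]aa (head at position 0)
Step 1: δ(q0, a) = (qA, a, R)  ⊢  a[qA]a (head at position 1)
The machine is in qA, so it halts and accepts.
Number of transitions executed: 1.

Final answer: 1 steps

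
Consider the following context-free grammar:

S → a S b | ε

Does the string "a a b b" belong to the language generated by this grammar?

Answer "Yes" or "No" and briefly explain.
A derivation exists: S ⇒ a S b ⇒ a a S b b ⇒ a a b b (using S → a S b twice, then S → ε).

Final answer: Yes - a valid derivation exists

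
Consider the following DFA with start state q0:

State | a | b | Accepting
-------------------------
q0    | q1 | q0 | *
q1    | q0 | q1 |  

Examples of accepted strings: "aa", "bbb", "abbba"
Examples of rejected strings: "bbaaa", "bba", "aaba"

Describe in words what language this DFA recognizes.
strings over {a,b} with an even number of a's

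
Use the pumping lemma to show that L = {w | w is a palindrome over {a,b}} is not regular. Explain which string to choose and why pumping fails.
Language: L = {w | w is a palindrome over {a,b}} (strings that read the same forwards and backwards)
Step 1: Assume for contradiction that L is regular, with pumping length p.
Step 2: Choose s = a^p b a^p. Then s ∈ L (it reads the same forwards and backwards) and |s| ≥ p.
Step 3: Consider any decomposition s = xyz with |xy| ≤ p and |y| > 0. Since |xy| ≤ p and the first p symbols of s are all a's, y = a^k for some k with 1 ≤ k ≤ p.
Step 4: Pumping up (i = 2): xy²z = a^(p+k) b a^p. Its reverse is a^p b a^(p+k) ≠ a^(p+k) b a^p (the single b is no longer in the middle), so xy²z is not a palindrome and xy²z ∉ L.
This contradicts the pumping lemma, so L is not regular.

Final answer: Choose s = a^p b a^p. Since |xy| ≤ p, y = a^k with k ≥ 1. Then xy²z = a^(p+k) b a^p is not a palindrome, so ∉ L.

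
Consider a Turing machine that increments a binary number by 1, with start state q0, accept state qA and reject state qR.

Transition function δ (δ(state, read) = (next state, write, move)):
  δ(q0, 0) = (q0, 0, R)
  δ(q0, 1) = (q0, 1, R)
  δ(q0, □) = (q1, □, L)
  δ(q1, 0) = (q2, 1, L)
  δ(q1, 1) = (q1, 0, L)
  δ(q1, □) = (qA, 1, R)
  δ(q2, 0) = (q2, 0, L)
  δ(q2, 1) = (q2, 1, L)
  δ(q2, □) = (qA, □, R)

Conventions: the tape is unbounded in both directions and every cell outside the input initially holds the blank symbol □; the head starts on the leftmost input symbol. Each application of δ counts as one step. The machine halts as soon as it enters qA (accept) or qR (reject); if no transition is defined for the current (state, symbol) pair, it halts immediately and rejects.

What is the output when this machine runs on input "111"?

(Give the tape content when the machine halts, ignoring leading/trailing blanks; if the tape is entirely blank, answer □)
Step 0: [q0]111 (head at position 0)
Step 1: δ(q0, 1) = (q0, 1, R)  ⊢  1[q0]11 (head at position 1)
Step 2: δ(q0, 1) = (q0, 1, R)  ⊢  11[q0]1 (head at position 2)
Step 3: δ(q0, 1) = (q0, 1, R)  ⊢  111[q0]□ (head at position 3)
Step 4: δ(q0, □) = (q1, □, L)  ⊢  11[q1]1□ (head at position 2)
Step 5: δ(q1, 1) = (q1, 0, L)  ⊢  1[q1]10□ (head at position 1)
Step 6: δ(q1, 1) = (q1, 0, L)  ⊢  [q1]100□ (head at position 0)
Step 7: δ(q1, 1) = (q1, 0, L)  ⊢  [q1]□000□ (head at position -1)
Step 8: δ(q1, □) = (qA, 1, R)  ⊢  1[qA]000□ (head at position 0)
The machine is in qA, so it halts and accepts.
Tape content when halted (ignoring surrounding blanks): 1000

Final answer: Output: 1000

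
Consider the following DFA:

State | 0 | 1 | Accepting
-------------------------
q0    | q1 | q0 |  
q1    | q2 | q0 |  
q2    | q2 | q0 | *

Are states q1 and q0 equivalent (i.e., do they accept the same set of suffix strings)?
Try the suffix "0".
From q1: q1 → q2 — accepting.
From q0: q0 → q1 — not accepting.
The two states disagree on this suffix, so they are not equivalent.

Final answer: No. Distinguishing string: "0" - accepted from q1 but not from q0.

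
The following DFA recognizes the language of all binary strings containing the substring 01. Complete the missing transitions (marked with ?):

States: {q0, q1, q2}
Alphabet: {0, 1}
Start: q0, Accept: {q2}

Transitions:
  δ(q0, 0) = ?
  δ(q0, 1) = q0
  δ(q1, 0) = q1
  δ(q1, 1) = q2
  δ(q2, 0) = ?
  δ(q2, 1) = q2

What each state remembers (consistent with the given transitions and accept states):
  q0: 01 not seen yet and the last symbol was not 0
  q1: 01 not seen yet and the last symbol was 0
  q2: the substring 01 has already been seen
Filling in the missing entries:
  δ(q0, 0): in q0 (01 not seen yet and the last symbol was not 0), after reading 0 we have: 01 not seen yet and the last symbol was 0 → q1
  δ(q2, 0): in q2 (the substring 01 has already been seen), after reading 0 we have: the substring 01 has already been seen → q2

Final answer: δ(q0, 0) = q1; δ(q2, 0) = q2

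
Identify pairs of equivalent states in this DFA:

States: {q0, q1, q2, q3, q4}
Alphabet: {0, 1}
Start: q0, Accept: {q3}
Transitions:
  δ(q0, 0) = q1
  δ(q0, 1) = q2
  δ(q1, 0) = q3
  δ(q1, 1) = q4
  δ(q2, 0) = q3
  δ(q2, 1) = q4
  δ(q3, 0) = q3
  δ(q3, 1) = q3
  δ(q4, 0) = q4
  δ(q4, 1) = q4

Using the table-filling algorithm:
Round 0 – mark pairs where exactly one state is accepting: (q0,q3), (q1,q3), (q2,q3), (q3,q4)
Round 1 – newly marked: (q0,q1) [on 0: q1 vs q3, already marked]; (q0,q2) [on 0: q1 vs q3, already marked]; (q1,q4) [on 0: q3 vs q4, already marked]; (q2,q4) [on 0: q3 vs q4, already marked]
Round 2 – newly marked: (q0,q4) [on 0: q1 vs q4, already marked]
No further pairs can be marked.
(q1, q2) unmarked: δ(q1,0)=q3, δ(q2,0)=q3; δ(q1,1)=q4, δ(q2,1)=q4 → equivalent
Equivalent pairs: (q1, q2)

Final answer: Equivalent pairs: (q1, q2)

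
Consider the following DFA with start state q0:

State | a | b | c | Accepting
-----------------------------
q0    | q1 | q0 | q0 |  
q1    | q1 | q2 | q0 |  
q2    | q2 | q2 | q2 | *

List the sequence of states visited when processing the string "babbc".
q0 → q0 → q1 → q2 → q2 → q2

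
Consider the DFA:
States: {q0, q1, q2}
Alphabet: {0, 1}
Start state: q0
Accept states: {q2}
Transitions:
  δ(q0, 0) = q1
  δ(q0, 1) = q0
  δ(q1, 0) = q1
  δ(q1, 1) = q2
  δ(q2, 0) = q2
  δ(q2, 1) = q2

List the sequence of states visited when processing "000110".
Starting at q0
Read '0': q0 -> q1
Read '0': q1 -> q1
Read '0': q1 -> q1
Read '1': q1 -> q2
Read '1': q2 -> q2
Read '0': q2 -> q2

Final answer: q0 -> q1 -> q1 -> q1 -> q2 -> q2 -> q2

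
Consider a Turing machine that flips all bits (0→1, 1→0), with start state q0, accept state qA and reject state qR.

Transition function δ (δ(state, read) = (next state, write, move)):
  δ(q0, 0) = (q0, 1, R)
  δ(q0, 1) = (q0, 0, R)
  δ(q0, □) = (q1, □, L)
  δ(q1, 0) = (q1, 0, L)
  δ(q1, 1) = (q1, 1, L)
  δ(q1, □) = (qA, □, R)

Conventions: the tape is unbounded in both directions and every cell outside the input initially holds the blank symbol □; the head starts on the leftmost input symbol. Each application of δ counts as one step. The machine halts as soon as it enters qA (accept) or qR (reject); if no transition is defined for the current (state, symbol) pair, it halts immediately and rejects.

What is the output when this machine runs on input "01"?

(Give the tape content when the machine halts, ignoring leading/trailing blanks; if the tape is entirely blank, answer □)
Step 0: [q0]01 (head at position 0)
Step 1: δ(q0, 0) = (q0, 1, R)  ⊢  1[q0]1 (head at position 1)
Step 2: δ(q0, 1) = (q0, 0, R)  ⊢  10[q0]□ (head at position 2)
Step 3: δ(q0, □) = (q1, □, L)  ⊢  1[q1]0□ (head at position 1)
Step 4: δ(q1, 0) = (q1, 0, L)  ⊢  [q1]10□ (head at position 0)
Step 5: δ(q1, 1) = (q1, 1, L)  ⊢  [q1]□10□ (head at position -1)
Step 6: δ(q1, □) = (qA, □, R)  ⊢  □[qA]10□ (head at position 0)
The machine is in qA, so it halts and accepts.
Tape content when halted (ignoring surrounding blanks): 10

Final answer: Output: 10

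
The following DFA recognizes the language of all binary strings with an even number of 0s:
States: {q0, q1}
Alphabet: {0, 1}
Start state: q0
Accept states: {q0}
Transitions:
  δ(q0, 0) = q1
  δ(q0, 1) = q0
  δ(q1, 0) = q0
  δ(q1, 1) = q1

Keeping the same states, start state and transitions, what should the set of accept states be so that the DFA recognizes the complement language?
The DFA is complete (every state has a transition on every symbol), so the complement
is recognized by the same DFA with accepting and non-accepting states swapped.
Original accept states: {q0}
Complement accept states = All states - Original accept states
= {q0, q1} - {q0}
= {q1}
Complement language: strings with an ODD number of 0s

Final answer: {q1}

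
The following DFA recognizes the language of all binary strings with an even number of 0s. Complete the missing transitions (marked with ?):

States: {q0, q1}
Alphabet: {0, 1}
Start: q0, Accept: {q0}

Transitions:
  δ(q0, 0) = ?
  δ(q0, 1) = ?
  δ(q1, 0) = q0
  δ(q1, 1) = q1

What each state remembers (consistent with the given transitions and accept states):
  q0: an even number of 0s has been read so far
  q1: an odd number of 0s has been read so far
Filling in the missing entries:
  δ(q0, 0): in q0 (an even number of 0s has been read so far), after reading 0 we have: an odd number of 0s has been read so far → q1
  δ(q0, 1): in q0 (an even number of 0s has been read so far), after reading 1 we have: an even number of 0s has been read so far → q0

Final answer: δ(q0, 0) = q1; δ(q0, 1) = q0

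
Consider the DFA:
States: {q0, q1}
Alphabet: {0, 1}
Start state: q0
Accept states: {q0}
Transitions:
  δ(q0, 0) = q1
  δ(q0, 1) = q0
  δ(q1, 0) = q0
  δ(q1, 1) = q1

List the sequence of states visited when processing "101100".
Starting at q0
Read '1': q0 -> q0
Read '0': q0 -> q1
Read '1': q1 -> q1
Read '1': q1 -> q1
Read '0': q1 -> q0
Read '0': q0 -> q1

Final answer: q0 -> q0 -> q1 -> q1 -> q1 -> q0 -> q1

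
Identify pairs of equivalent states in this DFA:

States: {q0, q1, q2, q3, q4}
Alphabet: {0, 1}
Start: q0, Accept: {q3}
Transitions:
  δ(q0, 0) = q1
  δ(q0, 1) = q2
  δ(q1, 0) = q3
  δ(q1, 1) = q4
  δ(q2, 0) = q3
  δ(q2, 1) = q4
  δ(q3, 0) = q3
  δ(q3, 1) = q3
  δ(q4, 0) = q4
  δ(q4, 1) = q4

Using the table-filling algorithm:
Round 0 – mark pairs where exactly one state is accepting: (q0,q3), (q1,q3), (q2,q3), (q3,q4)
Round 1 – newly marked: (q0,q1) [on 0: q1 vs q3, already marked]; (q0,q2) [on 0: q1 vs q3, already marked]; (q1,q4) [on 0: q3 vs q4, already marked]; (q2,q4) [on 0: q3 vs q4, already marked]
Round 2 – newly marked: (q0,q4) [on 0: q1 vs q4, already marked]
No further pairs can be marked.
(q1, q2) unmarked: δ(q1,0)=q3, δ(q2,0)=q3; δ(q1,1)=q4, δ(q2,1)=q4 → equivalent
Equivalent pairs: (q1, q2)

Final answer: Equivalent pairs: (q1, q2)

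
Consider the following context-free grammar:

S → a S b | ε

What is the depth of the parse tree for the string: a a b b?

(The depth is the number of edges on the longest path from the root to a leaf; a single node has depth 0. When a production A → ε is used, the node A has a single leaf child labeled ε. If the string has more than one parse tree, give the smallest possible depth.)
The only parse tree applies S → a S b 2 times (once per matching a…b pair) and then S → ε.
The S nodes sit at depths 0, 1, …, 2; the innermost S (depth 2) has the single child ε at depth 3.
The terminal leaves a, b are at depths 1..2, so the longest root-to-leaf path is S → S → … → S → ε with 3 edges.
Depth = 3.

Final answer: 3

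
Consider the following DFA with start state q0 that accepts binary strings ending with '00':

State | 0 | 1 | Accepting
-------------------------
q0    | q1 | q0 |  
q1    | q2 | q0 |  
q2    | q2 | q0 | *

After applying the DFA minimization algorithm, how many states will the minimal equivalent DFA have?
All 3 states are reachable from q0, so none can be removed as unreachable.
Table-filling: first mark every (accepting, non-accepting) pair as distinguishable (accepting: {q2}; non-accepting: {q0, q1}).
Round 1: (q0, q1) on '0' go to q1 and q2, already distinguishable → mark.
Every pair of states is distinguishable, so the DFA is already minimal.
Equivalence classes: {q0}, {q1}, {q2} → 3 states.

Final answer: 3 states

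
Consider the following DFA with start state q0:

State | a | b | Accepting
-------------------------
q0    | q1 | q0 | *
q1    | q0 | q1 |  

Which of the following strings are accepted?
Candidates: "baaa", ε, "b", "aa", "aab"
"baaa": q0 → q0 → q1 → q0 → q1; q1 is not accepting → rejected
ε: q0; q0 is accepting → accepted
"b": q0 → q0; q0 is accepting → accepted
"aa": q0 → q1 → q0; q0 is accepting → accepted
"aab": q0 → q1 → q0 → q0; q0 is accepting → accepted

Final answer: ε, "b", "aa", "aab"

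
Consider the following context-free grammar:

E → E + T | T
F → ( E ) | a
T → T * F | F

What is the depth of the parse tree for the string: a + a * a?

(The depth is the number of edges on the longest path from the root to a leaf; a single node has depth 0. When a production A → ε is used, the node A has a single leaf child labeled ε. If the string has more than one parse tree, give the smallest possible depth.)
The grammar is unambiguous; the parse tree of a + a * a is:
E → E + T at the root (depth 0).
  Left E (depth 1) → T (2) → F (3) → a (4).
  Right T (depth 1) → T * F; that T (2) → F (3) → a (4); F (2) → a (3).
The longest root-to-leaf paths have 4 edges.
Depth = 4.

Final answer: 4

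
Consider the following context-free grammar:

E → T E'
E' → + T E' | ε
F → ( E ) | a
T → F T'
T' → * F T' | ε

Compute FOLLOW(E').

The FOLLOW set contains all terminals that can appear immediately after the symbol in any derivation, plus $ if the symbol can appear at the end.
Useful FIRST sets: FIRST(E') = {+, ε}, FIRST(T') = {*, ε} (both E' and T' are nullable).
FOLLOW(E): E is the start symbol → $; E appears in F → ( E ) followed by ')' → FOLLOW(E) = {), $}.
FOLLOW(E'): E' appears at the right end of E → T E' and of E' → + T E', so FOLLOW(E') ⊇ FOLLOW(E) (the second occurrence adds nothing new). FOLLOW(E') = {), $}.

Final answer: {$, )}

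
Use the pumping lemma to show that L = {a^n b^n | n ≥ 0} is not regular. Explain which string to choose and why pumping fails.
Language: L = {a^n b^n | n ≥ 0} (equal numbers of a's followed by b's)
Step 1: Assume for contradiction that L is regular, with pumping length p.
Step 2: Choose s = a^p b^p. Then s ∈ L (it has p a's followed by p b's) and |s| ≥ p.
Step 3: Consider any decomposition s = xyz with |xy| ≤ p and |y| > 0. Since |xy| ≤ p and the first p symbols of s are all a's, y = a^k for some k with 1 ≤ k ≤ p.
Step 4: Pumping up (i = 2): xy²z = a^(p+k) b^p, which has more a's than b's, so xy²z ∉ L.
This contradicts the pumping lemma, so L is not regular.

Final answer: Choose s = a^p b^p. Since |xy| ≤ p, y = a^k with k ≥ 1. Then xy²z = a^(p+k) b^p ∉ L.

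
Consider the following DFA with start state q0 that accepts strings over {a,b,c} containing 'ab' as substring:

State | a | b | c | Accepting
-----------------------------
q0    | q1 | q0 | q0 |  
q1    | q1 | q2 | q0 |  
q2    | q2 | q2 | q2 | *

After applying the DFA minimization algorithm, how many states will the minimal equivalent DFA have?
All 3 states are reachable from q0, so none can be removed as unreachable.
Table-filling: first mark every (accepting, non-accepting) pair as distinguishable (accepting: {q2}; non-accepting: {q0, q1}).
Round 1: (q0, q1) on 'b' go to q0 and q2, already distinguishable → mark.
Every pair of states is distinguishable, so the DFA is already minimal.
Equivalence classes: {q0}, {q1}, {q2} → 3 states.

Final answer: 3 states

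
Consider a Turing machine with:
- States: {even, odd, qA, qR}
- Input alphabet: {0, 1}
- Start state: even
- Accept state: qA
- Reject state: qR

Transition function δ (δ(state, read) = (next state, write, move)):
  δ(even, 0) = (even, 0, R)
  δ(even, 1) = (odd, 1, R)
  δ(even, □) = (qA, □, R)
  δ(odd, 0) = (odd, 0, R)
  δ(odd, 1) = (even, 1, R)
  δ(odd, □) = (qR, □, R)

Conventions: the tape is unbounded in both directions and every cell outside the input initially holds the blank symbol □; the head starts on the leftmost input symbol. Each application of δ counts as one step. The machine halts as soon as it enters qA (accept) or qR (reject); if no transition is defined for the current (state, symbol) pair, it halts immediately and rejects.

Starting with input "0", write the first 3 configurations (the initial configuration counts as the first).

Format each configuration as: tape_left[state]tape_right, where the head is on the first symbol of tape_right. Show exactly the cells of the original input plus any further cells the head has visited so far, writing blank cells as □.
Step 0: [even]0 (head at position 0)
Step 1: δ(even, 0) = (even, 0, R)  ⊢  0[even]□ (head at position 1)
Step 2: δ(even, □) = (qA, □, R)  ⊢  0□[qA]□ (head at position 2)

Final answer: [even]0 ⊢ 0[even]□ ⊢ 0□[qA]□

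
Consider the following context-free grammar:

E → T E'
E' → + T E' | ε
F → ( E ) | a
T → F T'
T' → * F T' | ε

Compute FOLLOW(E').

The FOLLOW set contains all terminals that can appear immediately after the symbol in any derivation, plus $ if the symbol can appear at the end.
Useful FIRST sets: FIRST(E') = {+, ε}, FIRST(T') = {*, ε} (both E' and T' are nullable).
FOLLOW(E): E is the start symbol → $; E appears in F → ( E ) followed by ')' → FOLLOW(E) = {), $}.
FOLLOW(E'): E' appears at the right end of E → T E' and of E' → + T E', so FOLLOW(E') ⊇ FOLLOW(E) (the second occurrence adds nothing new). FOLLOW(E') = {), $}.

Final answer: {$, )}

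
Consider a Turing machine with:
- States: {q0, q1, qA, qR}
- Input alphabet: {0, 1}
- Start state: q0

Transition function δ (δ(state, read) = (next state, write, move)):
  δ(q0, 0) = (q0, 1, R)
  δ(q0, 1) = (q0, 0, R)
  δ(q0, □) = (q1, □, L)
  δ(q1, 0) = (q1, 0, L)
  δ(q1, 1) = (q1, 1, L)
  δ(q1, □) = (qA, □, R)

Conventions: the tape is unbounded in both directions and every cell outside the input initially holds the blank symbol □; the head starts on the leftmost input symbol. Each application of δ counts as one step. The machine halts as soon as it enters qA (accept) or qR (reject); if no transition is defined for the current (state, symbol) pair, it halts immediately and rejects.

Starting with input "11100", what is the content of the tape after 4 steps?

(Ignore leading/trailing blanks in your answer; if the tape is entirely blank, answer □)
Step 0: [q0]11100 (head at position 0)
Step 1: δ(q0, 1) = (q0, 0, R)  ⊢  0[q0]1100 (head at position 1)
Step 2: δ(q0, 1) = (q0, 0, R)  ⊢  00[q0]100 (head at position 2)
Step 3: δ(q0, 1) = (q0, 0, R)  ⊢  000[q0]00 (head at position 3)
Step 4: δ(q0, 0) = (q0, 1, R)  ⊢  0001[q0]0 (head at position 4)
Tape after 4 steps (ignoring surrounding blanks): 00010

Final answer: Tape: 00010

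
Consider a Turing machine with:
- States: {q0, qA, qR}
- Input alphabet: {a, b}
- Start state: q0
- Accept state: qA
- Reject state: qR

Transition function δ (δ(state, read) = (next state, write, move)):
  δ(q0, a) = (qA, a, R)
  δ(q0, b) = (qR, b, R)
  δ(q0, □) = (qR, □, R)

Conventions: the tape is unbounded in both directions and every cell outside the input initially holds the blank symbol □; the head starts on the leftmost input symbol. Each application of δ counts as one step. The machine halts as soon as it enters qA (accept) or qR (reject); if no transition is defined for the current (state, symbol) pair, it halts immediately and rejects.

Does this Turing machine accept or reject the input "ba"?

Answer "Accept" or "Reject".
Step 0: [q0]ba (head at position 0)
Step 1: δ(q0, b) = (qR, b, R)  ⊢  b[qR]a (head at position 1)
The machine is in qR, so it halts and rejects.

Final answer: Reject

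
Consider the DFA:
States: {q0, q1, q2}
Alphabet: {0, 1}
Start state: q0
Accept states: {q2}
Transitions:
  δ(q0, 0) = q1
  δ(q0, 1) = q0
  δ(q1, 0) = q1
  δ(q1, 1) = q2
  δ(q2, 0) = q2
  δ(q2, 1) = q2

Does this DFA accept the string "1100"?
Processing string "1100":
  q0 --1--> q0
  q0 --1--> q0
  q0 --0--> q1
  q1 --0--> q1
Final state: q1
Accept states: {q2}
q1 is not an accept state, so the string is rejected.

Final answer: No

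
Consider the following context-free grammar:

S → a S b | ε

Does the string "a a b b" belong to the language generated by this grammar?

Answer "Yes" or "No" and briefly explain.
A derivation exists: S ⇒ a S b ⇒ a a S b b ⇒ a a b b (using S → a S b twice, then S → ε).

Final answer: Yes - a valid derivation exists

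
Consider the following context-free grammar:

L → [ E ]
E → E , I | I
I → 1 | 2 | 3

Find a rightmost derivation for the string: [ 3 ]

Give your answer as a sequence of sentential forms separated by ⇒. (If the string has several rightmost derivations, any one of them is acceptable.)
Start with L.
Step 1: the rightmost non-terminal is L; apply L → [ E ]:  [ E ]
Step 2: the rightmost non-terminal is E; apply E → I:  [ I ]
Step 3: the rightmost non-terminal is I; apply I → 3:  [ 3 ]

Final answer: L ⇒ [ E ] ⇒ [ I ] ⇒ [ 3 ]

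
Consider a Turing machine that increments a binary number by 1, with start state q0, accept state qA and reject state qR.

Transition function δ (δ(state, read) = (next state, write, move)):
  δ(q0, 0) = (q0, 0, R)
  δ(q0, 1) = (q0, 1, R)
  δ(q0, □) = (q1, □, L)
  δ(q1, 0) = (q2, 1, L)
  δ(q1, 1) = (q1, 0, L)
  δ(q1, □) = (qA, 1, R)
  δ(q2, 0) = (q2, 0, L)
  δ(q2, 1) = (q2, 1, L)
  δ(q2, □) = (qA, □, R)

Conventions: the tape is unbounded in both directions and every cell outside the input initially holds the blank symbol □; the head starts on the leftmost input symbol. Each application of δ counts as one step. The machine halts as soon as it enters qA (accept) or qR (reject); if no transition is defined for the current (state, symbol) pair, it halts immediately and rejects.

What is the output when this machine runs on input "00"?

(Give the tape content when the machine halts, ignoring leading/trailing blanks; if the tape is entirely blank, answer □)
Step 0: [q0]00 (head at position 0)
Step 1: δ(q0, 0) = (q0, 0, R)  ⊢  0[q0]0 (head at position 1)
Step 2: δ(q0, 0) = (q0, 0, R)  ⊢  00[q0]□ (head at position 2)
Step 3: δ(q0, □) = (q1, □, L)  ⊢  0[q1]0□ (head at position 1)
Step 4: δ(q1, 0) = (q2, 1, L)  ⊢  [q2]01□ (head at position 0)
Step 5: δ(q2, 0) = (q2, 0, L)  ⊢  [q2]□01□ (head at position -1)
Step 6: δ(q2, □) = (qA, □, R)  ⊢  □[qA]01□ (head at position 0)
The machine is in qA, so it halts and accepts.
Tape content when halted (ignoring surrounding blanks): 01

Final answer: Output: 01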